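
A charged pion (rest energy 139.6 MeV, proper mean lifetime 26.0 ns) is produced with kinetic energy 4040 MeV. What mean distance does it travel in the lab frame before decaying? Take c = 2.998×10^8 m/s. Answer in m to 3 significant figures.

γ = 1 + K/(m₀c²) = 1 + 4040/139.6 = 29.940
β = √(1 − 1/γ²) = 0.99944
Dilated lifetime: γτ₀ = 29.940 × 26.0 ns = 778.44 ns
d = βc·γτ₀ = 0.99944 × (2.998×10^8 m/s) × 7.7844×10^-7 s = 233 m

d ≈ 233 m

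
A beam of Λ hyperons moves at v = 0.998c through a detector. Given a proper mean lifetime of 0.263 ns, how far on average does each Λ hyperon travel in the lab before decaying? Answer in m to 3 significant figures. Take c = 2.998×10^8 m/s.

d ≈ 1.24 m

γ = 1/√(1 − 0.998²) = 15.819
Dilated lifetime: Δt = γτ₀ = 15.819 × 0.263 ns = 4.1605 ns
d = vΔt = 0.998c × 4.1605 ns = 2.9920×10^8 m/s × 4.1605×10^-9 s = 1.24 m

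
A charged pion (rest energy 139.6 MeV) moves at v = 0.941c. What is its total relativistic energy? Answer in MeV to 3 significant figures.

E ≈ 413 MeV

γ = 1/√(1 − 0.941²) = 2.9550
E = γm₀c² = 2.9550 × 139.6 MeV = 413 MeV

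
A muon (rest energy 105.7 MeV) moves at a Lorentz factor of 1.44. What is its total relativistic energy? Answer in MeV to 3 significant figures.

E ≈ 152 MeV

γ = 1.44 (given)
E = γm₀c² = 1.44 × 105.7 MeV = 152 MeV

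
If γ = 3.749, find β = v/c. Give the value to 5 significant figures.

β = √(1 − 1/γ²) = √(1 − 1/3.749²) = √(0.9288509) = 0.96377

β ≈ 0.96377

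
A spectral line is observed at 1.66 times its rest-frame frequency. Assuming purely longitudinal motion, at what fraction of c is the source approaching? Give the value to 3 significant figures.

β ≈ 0.467

f_obs/f_src = √((1+β)/(1−β)) = 1.66  ⇒  (1+β)/(1−β) = 2.7556
β = |1 − D²|/(1 + D²) = |1 − 2.7556|/(1 + 2.7556) = 0.467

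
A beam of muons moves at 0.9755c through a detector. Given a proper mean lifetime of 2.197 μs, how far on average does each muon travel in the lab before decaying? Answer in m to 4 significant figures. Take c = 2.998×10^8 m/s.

γ = 1/√(1 − 0.9755²) = 4.54547
Dilated lifetime: Δt = γτ₀ = 4.54547 × 2.197 μs = 9.98639 μs
d = vΔt = 0.9755c × 9.98639 μs = 2.92455×10^8 m/s × 9.98639×10^-6 s = 2921 m

d ≈ 2921 m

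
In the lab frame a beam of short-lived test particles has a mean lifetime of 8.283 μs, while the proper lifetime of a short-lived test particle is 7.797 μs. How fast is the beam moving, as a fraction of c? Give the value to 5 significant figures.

γ = Δt/τ₀ = 8.283/7.797 = 1.062332
β = √(1 − 1/γ²) = √(1 − 1/1.062332²) = 0.33750

β ≈ 0.33750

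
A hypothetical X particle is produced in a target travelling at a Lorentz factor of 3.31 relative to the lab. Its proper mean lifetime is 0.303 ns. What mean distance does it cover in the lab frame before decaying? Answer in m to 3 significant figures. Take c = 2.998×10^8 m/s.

d ≈ 0.287 m

β = √(1 − 1/γ²) = √(1 − 1/3.31²) = 0.95327
Dilated lifetime: Δt = γτ₀ = 3.31 × 0.303 ns = 1.0029 ns
d = vΔt = 0.95327c × 1.0029 ns = 2.8579×10^8 m/s × 1.0029×10^-9 s = 0.287 m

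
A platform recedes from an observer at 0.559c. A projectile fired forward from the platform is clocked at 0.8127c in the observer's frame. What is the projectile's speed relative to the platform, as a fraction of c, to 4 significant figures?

Inverse velocity addition: u' = (u − v)/(1 − uv/c²)
= (0.8127 − 0.559)/(1 − 0.8127×0.559) = 0.2537/0.545701 = 0.4649

u' ≈ 0.4649c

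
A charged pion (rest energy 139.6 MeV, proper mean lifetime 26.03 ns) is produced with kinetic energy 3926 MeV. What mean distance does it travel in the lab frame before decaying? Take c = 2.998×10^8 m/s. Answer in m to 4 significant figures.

d ≈ 227.1 m

γ = 1 + K/(m₀c²) = 1 + 3926/139.6 = 29.1232
β = √(1 − 1/γ²) = 0.999410
Dilated lifetime: γτ₀ = 29.1232 × 26.03 ns = 758.077 ns
d = βc·γτ₀ = 0.999410 × (2.998×10^8 m/s) × 7.58077×10^-7 s = 227.1 m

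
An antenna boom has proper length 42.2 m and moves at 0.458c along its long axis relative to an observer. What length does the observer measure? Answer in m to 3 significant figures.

γ = 1/√(1 − 0.458²) = 1.1249
Length contraction: L = L₀/γ = 42.2/1.1249 = 37.5 m

L ≈ 37.5 m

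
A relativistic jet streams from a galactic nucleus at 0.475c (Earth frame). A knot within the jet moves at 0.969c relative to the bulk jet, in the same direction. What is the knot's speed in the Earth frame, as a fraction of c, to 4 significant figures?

u ≈ 0.9889c

Relativistic velocity addition: u = (u' + v)/(1 + u'v/c²)
= (0.969 + 0.475)/(1 + 0.969×0.475) = 1.444/1.46027 = 0.9889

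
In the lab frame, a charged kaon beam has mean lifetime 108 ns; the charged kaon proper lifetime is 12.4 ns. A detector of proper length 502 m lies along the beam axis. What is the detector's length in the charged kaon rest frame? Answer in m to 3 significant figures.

L ≈ 57.6 m

Time dilation ⇒ γ = Δt/τ₀ = 108/12.4 = 8.7097
Length contraction: L = L₀/γ = 502/8.7097 = 57.6 m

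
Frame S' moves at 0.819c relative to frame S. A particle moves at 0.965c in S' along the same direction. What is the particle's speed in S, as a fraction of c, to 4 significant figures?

u ≈ 0.9965c

Relativistic velocity addition: u = (u' + v)/(1 + u'v/c²)
= (0.965 + 0.819)/(1 + 0.965×0.819) = 1.784/1.79033 = 0.9965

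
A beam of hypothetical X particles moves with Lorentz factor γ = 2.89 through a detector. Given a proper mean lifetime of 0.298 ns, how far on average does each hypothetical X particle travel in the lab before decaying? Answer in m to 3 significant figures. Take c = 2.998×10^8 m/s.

β = √(1 − 1/γ²) = √(1 − 1/2.89²) = 0.93823
Dilated lifetime: Δt = γτ₀ = 2.89 × 0.298 ns = 0.86122 ns
d = vΔt = 0.93823c × 0.86122 ns = 2.8128×10^8 m/s × 8.6122×10^-10 s = 0.242 m

d ≈ 0.242 m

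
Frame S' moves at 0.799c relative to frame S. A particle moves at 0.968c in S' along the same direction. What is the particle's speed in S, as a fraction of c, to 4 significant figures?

Relativistic velocity addition: u = (u' + v)/(1 + u'v/c²)
= (0.968 + 0.799)/(1 + 0.968×0.799) = 1.767/1.77343 = 0.9964

u ≈ 0.9964c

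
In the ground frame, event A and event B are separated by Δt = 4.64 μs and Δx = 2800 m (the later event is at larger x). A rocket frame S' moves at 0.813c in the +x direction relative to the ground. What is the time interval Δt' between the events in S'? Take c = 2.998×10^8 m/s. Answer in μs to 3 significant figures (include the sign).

γ = 1/√(1 − 0.813²) = 1.7174
Δt' = γ(Δt − vΔx/c²) = 1.7174 × (4.64 μs − 0.813×2800 m / (2.998×10^8 m/s))
= 1.7174 × (-2.9531 μs) = -5.07 μs

Δt' ≈ -5.07 μs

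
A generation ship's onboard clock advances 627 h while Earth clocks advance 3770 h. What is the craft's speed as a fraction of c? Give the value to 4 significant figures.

β ≈ 0.9861

γ = Δt/τ₀ = 3770/627 = 6.01276
β = √(1 − 1/γ²) = √(1 − 1/6.01276²) = 0.9861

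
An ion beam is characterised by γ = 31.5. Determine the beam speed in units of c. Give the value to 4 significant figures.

β = √(1 − 1/γ²) = √(1 − 1/31.5²) = √(0.998992) = 0.9995

β ≈ 0.9995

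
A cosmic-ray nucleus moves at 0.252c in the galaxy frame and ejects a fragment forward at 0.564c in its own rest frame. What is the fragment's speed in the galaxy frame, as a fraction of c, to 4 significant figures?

Compose boost 2: (0.564 + 0.252)/(1 + 0.564×0.252) = 0.8160/1.14213 = 0.7145

u ≈ 0.7145c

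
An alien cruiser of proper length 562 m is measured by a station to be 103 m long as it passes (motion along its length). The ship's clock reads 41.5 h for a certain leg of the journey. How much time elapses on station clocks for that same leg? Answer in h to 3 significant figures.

Δt ≈ 226 h

Length contraction ⇒ γ = L₀/L = 562/103 = 5.4563
Time dilation: Δt = γτ₀ = 5.4563 × 41.5 h = 226 h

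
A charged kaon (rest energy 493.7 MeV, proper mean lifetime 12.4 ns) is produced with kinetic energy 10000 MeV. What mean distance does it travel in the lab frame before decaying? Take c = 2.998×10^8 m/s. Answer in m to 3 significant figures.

d ≈ 78.9 m

γ = 1 + K/(m₀c²) = 1 + 10000/493.7 = 21.255
β = √(1 − 1/γ²) = 0.99889
Dilated lifetime: γτ₀ = 21.255 × 12.4 ns = 263.56 ns
d = βc·γτ₀ = 0.99889 × (2.998×10^8 m/s) × 2.6356×10^-7 s = 78.9 m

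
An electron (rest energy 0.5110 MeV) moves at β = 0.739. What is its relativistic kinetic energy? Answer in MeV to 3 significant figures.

γ = 1/√(1 − 0.739²) = 1.4843
K = (γ − 1)m₀c² = (1.4843 − 1) × 0.5110 MeV = 0.48433 × 0.5110 MeV = 0.247 MeV

K ≈ 0.247 MeV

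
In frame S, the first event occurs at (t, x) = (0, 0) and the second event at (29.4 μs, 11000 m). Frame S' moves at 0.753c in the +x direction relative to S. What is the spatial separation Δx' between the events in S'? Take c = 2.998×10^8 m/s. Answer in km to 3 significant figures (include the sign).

γ = 1/√(1 − 0.753²) = 1.5197
Δx' = γ(Δx − vΔt) = 1.5197 × (11000 m − 0.753×(2.998×10^8 m/s)×29.4×10^-6 s)
= 1.5197 × (4363.0 m) = 6.63 km

Δx' ≈ 6.63 km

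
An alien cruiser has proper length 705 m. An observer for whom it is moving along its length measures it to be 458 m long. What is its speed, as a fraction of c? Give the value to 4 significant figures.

β ≈ 0.7602

γ = L₀/L = 705/458 = 1.53930
β = √(1 − 1/γ²) = 0.7602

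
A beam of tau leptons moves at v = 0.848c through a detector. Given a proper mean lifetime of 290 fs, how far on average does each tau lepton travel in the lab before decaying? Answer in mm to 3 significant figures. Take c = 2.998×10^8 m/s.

d ≈ 0.139 mm

γ = 1/√(1 − 0.848²) = 1.8868
Dilated lifetime: Δt = γτ₀ = 1.8868 × 290 fs = 547.17 fs
d = vΔt = 0.848c × 547.17 fs = 2.5423×10^8 m/s × 5.4717×10^-13 s = 0.139 mm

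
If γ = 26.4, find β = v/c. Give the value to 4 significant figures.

β ≈ 0.9993

β = √(1 − 1/γ²) = √(1 − 1/26.4²) = √(0.998565) = 0.9993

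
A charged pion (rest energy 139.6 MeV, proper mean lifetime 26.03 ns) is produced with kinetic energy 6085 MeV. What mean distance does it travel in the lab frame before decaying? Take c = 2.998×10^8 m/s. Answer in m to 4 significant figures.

γ = 1 + K/(m₀c²) = 1 + 6085/139.6 = 44.5888
β = √(1 − 1/γ²) = 0.999748
Dilated lifetime: γτ₀ = 44.5888 × 26.03 ns = 1160.65 ns
d = βc·γτ₀ = 0.999748 × (2.998×10^8 m/s) × 1.16065×10^-6 s = 347.9 m

d ≈ 347.9 m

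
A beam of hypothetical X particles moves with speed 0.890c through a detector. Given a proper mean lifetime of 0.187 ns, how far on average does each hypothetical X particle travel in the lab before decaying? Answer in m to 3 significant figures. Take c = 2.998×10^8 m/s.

d ≈ 0.109 m

γ = 1/√(1 − 0.890²) = 2.1932
Dilated lifetime: Δt = γτ₀ = 2.1932 × 0.187 ns = 0.41012 ns
d = vΔt = 0.890c × 0.41012 ns = 2.6682×10^8 m/s × 4.1012×10^-10 s = 0.109 m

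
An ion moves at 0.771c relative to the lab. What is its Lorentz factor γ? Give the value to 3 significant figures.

γ ≈ 1.57

γ = 1/√(1 − β²) = 1/√(1 − 0.771²) = 1/√(0.40556) = 1.57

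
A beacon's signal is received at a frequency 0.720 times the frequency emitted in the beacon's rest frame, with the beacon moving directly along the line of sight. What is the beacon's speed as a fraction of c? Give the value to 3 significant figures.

f_obs/f_src = √((1−β)/(1+β)) = 0.720  ⇒  (1−β)/(1+β) = 0.51840
β = |1 − D²|/(1 + D²) = |1 − 0.51840|/(1 + 0.51840) = 0.317

β ≈ 0.317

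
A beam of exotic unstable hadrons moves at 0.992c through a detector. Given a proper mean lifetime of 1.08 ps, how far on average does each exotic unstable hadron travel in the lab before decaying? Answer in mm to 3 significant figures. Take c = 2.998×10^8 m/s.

d ≈ 2.54 mm

γ = 1/√(1 − 0.992²) = 7.9216
Dilated lifetime: Δt = γτ₀ = 7.9216 × 1.08 ps = 8.5553 ps
d = vΔt = 0.992c × 8.5553 ps = 2.9740×10^8 m/s × 8.5553×10^-12 s = 2.54 mm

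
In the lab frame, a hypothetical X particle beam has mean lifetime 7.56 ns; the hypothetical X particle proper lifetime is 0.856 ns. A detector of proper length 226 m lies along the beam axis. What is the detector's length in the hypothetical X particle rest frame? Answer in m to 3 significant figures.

L ≈ 25.6 m

Time dilation ⇒ γ = Δt/τ₀ = 7.56/0.856 = 8.8318
Length contraction: L = L₀/γ = 226/8.8318 = 25.6 m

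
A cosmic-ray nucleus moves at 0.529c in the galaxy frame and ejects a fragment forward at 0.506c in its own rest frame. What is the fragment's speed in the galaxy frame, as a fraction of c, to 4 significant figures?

Compose boost 2: (0.506 + 0.529)/(1 + 0.506×0.529) = 1.035/1.26767 = 0.8165

u ≈ 0.8165c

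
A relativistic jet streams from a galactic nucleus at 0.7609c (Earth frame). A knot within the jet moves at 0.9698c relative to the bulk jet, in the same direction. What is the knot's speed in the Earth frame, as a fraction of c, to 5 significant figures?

u ≈ 0.99585c

Relativistic velocity addition: u = (u' + v)/(1 + u'v/c²)
= (0.9698 + 0.7609)/(1 + 0.9698×0.7609) = 1.7307/1.737921 = 0.99585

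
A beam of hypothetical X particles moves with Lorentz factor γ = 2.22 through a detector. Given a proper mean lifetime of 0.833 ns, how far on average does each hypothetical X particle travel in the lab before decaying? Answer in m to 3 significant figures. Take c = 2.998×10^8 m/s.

β = √(1 − 1/γ²) = √(1 − 1/2.22²) = 0.89280
Dilated lifetime: Δt = γτ₀ = 2.22 × 0.833 ns = 1.8493 ns
d = vΔt = 0.89280c × 1.8493 ns = 2.6766×10^8 m/s × 1.8493×10^-9 s = 0.495 m

d ≈ 0.495 m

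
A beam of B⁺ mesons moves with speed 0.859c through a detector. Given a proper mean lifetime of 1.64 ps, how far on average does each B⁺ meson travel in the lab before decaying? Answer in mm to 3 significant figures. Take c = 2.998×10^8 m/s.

γ = 1/√(1 − 0.859²) = 1.9532
Dilated lifetime: Δt = γτ₀ = 1.9532 × 1.64 ps = 3.2033 ps
d = vΔt = 0.859c × 3.2033 ps = 2.5753×10^8 m/s × 3.2033×10^-12 s = 0.825 mm

d ≈ 0.825 mm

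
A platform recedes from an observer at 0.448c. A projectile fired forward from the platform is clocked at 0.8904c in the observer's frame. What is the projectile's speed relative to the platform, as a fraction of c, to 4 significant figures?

u' ≈ 0.7360c

Inverse velocity addition: u' = (u − v)/(1 − uv/c²)
= (0.8904 − 0.448)/(1 − 0.8904×0.448) = 0.4424/0.601101 = 0.7360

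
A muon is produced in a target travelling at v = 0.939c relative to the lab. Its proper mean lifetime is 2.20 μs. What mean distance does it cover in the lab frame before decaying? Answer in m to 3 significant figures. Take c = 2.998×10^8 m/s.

γ = 1/√(1 − 0.939²) = 2.9077
Dilated lifetime: Δt = γτ₀ = 2.9077 × 2.20 μs = 6.3969 μs
d = vΔt = 0.939c × 6.3969 μs = 2.8151×10^8 m/s × 6.3969×10^-6 s = 1800 m

d ≈ 1800 m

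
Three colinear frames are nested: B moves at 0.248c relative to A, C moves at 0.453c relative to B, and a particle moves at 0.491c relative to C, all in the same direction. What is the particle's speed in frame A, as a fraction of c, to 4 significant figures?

u ≈ 0.8563c

Compose boost 2: (0.453 + 0.248)/(1 + 0.453×0.248) = 0.7010/1.11234 = 0.630201
Compose boost 3: (0.491 + 0.630201)/(1 + 0.491×0.630201) = 1.12120/1.30943 = 0.8563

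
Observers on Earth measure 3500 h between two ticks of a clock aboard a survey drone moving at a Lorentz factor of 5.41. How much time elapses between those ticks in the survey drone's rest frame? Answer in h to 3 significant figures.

γ = 5.41 (given)
Proper time: τ₀ = Δt/γ = 3500/5.41 = 647 h

τ₀ ≈ 647 h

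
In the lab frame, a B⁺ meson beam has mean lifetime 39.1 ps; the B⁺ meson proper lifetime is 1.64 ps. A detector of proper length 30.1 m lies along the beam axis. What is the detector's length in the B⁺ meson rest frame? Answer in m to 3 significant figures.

L ≈ 1.26 m

Time dilation ⇒ γ = Δt/τ₀ = 39.1/1.64 = 23.841
Length contraction: L = L₀/γ = 30.1/23.841 = 1.26 m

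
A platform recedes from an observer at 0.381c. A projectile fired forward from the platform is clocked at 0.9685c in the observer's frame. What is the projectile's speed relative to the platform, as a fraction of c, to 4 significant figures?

Inverse velocity addition: u' = (u − v)/(1 − uv/c²)
= (0.9685 − 0.381)/(1 − 0.9685×0.381) = 0.5875/0.631001 = 0.9311

u' ≈ 0.9311c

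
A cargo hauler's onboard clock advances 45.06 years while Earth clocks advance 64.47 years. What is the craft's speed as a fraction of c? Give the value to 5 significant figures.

β ≈ 0.71519

γ = Δt/τ₀ = 64.47/45.06 = 1.430759
β = √(1 − 1/γ²) = √(1 − 1/1.430759²) = 0.71519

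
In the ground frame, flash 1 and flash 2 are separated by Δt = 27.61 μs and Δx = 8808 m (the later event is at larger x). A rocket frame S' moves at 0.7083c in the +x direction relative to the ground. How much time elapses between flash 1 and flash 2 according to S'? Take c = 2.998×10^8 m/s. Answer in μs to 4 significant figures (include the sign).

γ = 1/√(1 − 0.7083²) = 1.41661
Δt' = γ(Δt − vΔx/c²) = 1.41661 × (27.61 μs − 0.7083×8808 m / (2.998×10^8 m/s))
= 1.41661 × (6.80044 μs) = 9.634 μs

Δt' ≈ 9.634 μs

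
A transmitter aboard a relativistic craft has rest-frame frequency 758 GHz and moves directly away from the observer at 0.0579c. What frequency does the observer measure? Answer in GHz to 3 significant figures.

Relativistic Doppler: f_obs = f_src √((1−β)/(1+β))
= 758 × √(0.94210/1.0579) = 758 × 0.94368 = 715 GHz

f_obs ≈ 715 GHz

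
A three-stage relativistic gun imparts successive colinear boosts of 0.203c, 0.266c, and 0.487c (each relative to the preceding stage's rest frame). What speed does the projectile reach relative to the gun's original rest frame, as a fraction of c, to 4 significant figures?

Compose boost 2: (0.266 + 0.203)/(1 + 0.266×0.203) = 0.4690/1.05400 = 0.444972
Compose boost 3: (0.487 + 0.444972)/(1 + 0.487×0.444972) = 0.931972/1.21670 = 0.7660

u ≈ 0.7660c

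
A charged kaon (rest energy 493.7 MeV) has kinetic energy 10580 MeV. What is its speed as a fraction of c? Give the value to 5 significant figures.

β ≈ 0.99901

γ = 1 + K/(m₀c²) = 1 + 10580/493.7 = 22.43002
β = √(1 − 1/γ²) = 0.99901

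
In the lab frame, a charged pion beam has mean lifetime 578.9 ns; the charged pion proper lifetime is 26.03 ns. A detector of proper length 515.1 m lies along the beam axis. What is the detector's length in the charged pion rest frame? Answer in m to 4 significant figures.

Time dilation ⇒ γ = Δt/τ₀ = 578.9/26.03 = 22.2397
Length contraction: L = L₀/γ = 515.1/22.2397 = 23.16 m

L ≈ 23.16 m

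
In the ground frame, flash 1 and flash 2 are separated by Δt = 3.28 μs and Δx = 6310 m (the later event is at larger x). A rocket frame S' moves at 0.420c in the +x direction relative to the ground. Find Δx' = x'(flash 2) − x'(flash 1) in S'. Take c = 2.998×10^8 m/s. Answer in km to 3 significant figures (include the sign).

Δx' ≈ 6.50 km

γ = 1/√(1 − 0.420²) = 1.1019
Δx' = γ(Δx − vΔt) = 1.1019 × (6310 m − 0.420×(2.998×10^8 m/s)×3.28×10^-6 s)
= 1.1019 × (5897.0 m) = 6.50 km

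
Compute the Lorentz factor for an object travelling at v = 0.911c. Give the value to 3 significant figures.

γ ≈ 2.42

γ = 1/√(1 − β²) = 1/√(1 − 0.911²) = 1/√(0.17008) = 2.42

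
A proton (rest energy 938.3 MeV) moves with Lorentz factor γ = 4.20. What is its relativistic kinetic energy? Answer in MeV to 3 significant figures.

K ≈ 3000 MeV

γ = 4.20 (given)
K = (γ − 1)m₀c² = (4.20 − 1) × 938.3 MeV = 3.2000 × 938.3 MeV = 3000 MeV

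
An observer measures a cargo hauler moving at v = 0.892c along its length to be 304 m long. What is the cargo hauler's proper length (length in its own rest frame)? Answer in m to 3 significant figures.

γ = 1/√(1 − 0.892²) = 2.2122
L₀ = γL = 2.2122 × 304 = 673 m

L₀ ≈ 673 m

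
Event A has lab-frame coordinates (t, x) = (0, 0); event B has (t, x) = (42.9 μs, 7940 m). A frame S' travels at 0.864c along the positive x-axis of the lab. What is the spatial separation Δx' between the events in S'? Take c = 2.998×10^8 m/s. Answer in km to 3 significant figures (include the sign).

Δx' ≈ -6.30 km

γ = 1/√(1 − 0.864²) = 1.9861
Δx' = γ(Δx − vΔt) = 1.9861 × (7940 m − 0.864×(2.998×10^8 m/s)×42.9×10^-6 s)
= 1.9861 × (-3172.3 m) = -6.30 km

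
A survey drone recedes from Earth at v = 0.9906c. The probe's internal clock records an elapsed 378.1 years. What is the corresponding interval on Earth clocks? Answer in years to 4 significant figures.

Δt ≈ 2764 years

γ = 1/√(1 − 0.9906²) = 7.31045
Time dilation: Δt = γτ₀ = 7.31045 × 378.1 years = 2764 years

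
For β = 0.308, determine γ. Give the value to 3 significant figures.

γ ≈ 1.05

γ = 1/√(1 − β²) = 1/√(1 − 0.308²) = 1/√(0.90514) = 1.05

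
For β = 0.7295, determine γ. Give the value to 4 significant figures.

γ ≈ 1.462

γ = 1/√(1 − β²) = 1/√(1 − 0.7295²) = 1/√(0.467830) = 1.462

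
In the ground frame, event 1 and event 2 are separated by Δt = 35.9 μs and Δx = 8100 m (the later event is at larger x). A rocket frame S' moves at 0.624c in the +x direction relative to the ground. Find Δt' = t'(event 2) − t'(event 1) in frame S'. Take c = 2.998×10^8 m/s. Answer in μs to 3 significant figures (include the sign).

γ = 1/√(1 − 0.624²) = 1.2797
Δt' = γ(Δt − vΔx/c²) = 1.2797 × (35.9 μs − 0.624×8100 m / (2.998×10^8 m/s))
= 1.2797 × (19.041 μs) = 24.4 μs

Δt' ≈ 24.4 μs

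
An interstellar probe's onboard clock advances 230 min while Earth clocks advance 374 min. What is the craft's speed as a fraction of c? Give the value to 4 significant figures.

β ≈ 0.7885

γ = Δt/τ₀ = 374/230 = 1.62609
β = √(1 − 1/γ²) = √(1 − 1/1.62609²) = 0.7885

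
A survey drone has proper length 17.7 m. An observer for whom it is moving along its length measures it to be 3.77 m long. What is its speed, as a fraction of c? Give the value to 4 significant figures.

β ≈ 0.9771

γ = L₀/L = 17.7/3.77 = 4.69496
β = √(1 − 1/γ²) = 0.9771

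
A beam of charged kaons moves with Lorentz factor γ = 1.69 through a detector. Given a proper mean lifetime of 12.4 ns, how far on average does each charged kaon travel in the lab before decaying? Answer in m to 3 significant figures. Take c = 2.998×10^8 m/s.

β = √(1 − 1/γ²) = √(1 − 1/1.69²) = 0.80615
Dilated lifetime: Δt = γτ₀ = 1.69 × 12.4 ns = 20.956 ns
d = vΔt = 0.80615c × 20.956 ns = 2.4168×10^8 m/s × 2.0956×10^-8 s = 5.06 m

d ≈ 5.06 m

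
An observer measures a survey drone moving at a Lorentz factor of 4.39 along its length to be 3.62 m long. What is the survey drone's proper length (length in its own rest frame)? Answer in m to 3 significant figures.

L₀ ≈ 15.9 m

γ = 4.39 (given)
L₀ = γL = 4.39 × 3.62 = 15.9 m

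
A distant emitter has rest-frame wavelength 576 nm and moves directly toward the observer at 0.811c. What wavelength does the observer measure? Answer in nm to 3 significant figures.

Relativistic Doppler: λ_obs = λ_src √((1−β)/(1+β))
= 576 × √(0.18900/1.8110) = 576 × 0.32305 = 186 nm

λ_obs ≈ 186 nm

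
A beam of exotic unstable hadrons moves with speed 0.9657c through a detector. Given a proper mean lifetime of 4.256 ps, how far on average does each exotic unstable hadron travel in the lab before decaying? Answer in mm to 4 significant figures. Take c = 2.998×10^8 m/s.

d ≈ 4.745 mm

γ = 1/√(1 − 0.9657²) = 3.85118
Dilated lifetime: Δt = γτ₀ = 3.85118 × 4.256 ps = 16.3906 ps
d = vΔt = 0.9657c × 16.3906 ps = 2.89517×10^8 m/s × 1.63906×10^-11 s = 4.745 mm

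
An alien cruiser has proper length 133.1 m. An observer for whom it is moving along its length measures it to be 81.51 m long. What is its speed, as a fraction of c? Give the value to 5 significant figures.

β ≈ 0.79055

γ = L₀/L = 133.1/81.51 = 1.632928
β = √(1 − 1/γ²) = 0.79055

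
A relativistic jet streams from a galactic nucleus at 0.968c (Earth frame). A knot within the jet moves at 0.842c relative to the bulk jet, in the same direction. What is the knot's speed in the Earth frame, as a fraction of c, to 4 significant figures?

u ≈ 0.9972c

Relativistic velocity addition: u = (u' + v)/(1 + u'v/c²)
= (0.842 + 0.968)/(1 + 0.842×0.968) = 1.810/1.81506 = 0.9972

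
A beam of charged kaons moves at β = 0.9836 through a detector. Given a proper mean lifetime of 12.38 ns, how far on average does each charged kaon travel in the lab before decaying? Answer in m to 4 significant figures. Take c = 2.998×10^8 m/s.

γ = 1/√(1 − 0.9836²) = 5.54435
Dilated lifetime: Δt = γτ₀ = 5.54435 × 12.38 ns = 68.6391 ns
d = vΔt = 0.9836c × 68.6391 ns = 2.94883×10^8 m/s × 6.86391×10^-8 s = 20.24 m

d ≈ 20.24 m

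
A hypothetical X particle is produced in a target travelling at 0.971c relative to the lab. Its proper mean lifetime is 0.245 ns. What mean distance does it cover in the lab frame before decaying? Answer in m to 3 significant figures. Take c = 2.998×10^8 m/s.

d ≈ 0.298 m

γ = 1/√(1 − 0.971²) = 4.1827
Dilated lifetime: Δt = γτ₀ = 4.1827 × 0.245 ns = 1.0248 ns
d = vΔt = 0.971c × 1.0248 ns = 2.9111×10^8 m/s × 1.0248×10^-9 s = 0.298 m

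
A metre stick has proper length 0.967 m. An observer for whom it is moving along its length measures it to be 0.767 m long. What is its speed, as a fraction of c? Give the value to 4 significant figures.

β ≈ 0.6090

γ = L₀/L = 0.967/0.767 = 1.26076
β = √(1 − 1/γ²) = 0.6090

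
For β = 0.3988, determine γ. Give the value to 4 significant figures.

γ = 1/√(1 − β²) = 1/√(1 − 0.3988²) = 1/√(0.840959) = 1.090

γ ≈ 1.090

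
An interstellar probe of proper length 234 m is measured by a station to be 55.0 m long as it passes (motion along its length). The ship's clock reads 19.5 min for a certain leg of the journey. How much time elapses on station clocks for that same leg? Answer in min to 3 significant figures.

Δt ≈ 83.0 min

Length contraction ⇒ γ = L₀/L = 234/55.0 = 4.2545
Time dilation: Δt = γτ₀ = 4.2545 × 19.5 min = 83.0 min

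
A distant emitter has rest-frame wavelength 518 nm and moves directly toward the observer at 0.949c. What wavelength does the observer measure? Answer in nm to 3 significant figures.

λ_obs ≈ 83.8 nm

Relativistic Doppler: λ_obs = λ_src √((1−β)/(1+β))
= 518 × √(0.051000/1.9490) = 518 × 0.16176 = 83.8 nm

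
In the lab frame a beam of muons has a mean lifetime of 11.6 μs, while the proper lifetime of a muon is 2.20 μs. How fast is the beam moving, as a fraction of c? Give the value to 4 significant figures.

β ≈ 0.9819

γ = Δt/τ₀ = 11.6/2.20 = 5.27273
β = √(1 − 1/γ²) = √(1 − 1/5.27273²) = 0.9819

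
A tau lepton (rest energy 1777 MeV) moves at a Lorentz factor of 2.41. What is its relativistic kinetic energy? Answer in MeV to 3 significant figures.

K ≈ 2510 MeV

γ = 2.41 (given)
K = (γ − 1)m₀c² = (2.41 − 1) × 1777 MeV = 1.4100 × 1777 MeV = 2510 MeV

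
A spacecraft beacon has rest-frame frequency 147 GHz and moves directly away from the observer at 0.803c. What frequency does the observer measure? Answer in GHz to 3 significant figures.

Relativistic Doppler: f_obs = f_src √((1−β)/(1+β))
= 147 × √(0.19700/1.8030) = 147 × 0.33055 = 48.6 GHz

f_obs ≈ 48.6 GHz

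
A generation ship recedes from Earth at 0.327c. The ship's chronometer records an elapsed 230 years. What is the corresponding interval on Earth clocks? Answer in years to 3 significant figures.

Δt ≈ 243 years

γ = 1/√(1 − 0.327²) = 1.0582
Time dilation: Δt = γτ₀ = 1.0582 × 230 years = 243 years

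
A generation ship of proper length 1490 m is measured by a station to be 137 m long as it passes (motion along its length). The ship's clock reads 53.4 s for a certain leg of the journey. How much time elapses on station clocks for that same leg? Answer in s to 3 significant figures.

Δt ≈ 581 s

Length contraction ⇒ γ = L₀/L = 1490/137 = 10.876
Time dilation: Δt = γτ₀ = 10.876 × 53.4 s = 581 s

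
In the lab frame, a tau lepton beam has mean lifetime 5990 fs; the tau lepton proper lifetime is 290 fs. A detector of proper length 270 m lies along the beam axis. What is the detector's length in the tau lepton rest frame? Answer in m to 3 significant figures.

Time dilation ⇒ γ = Δt/τ₀ = 5990/290 = 20.655
Length contraction: L = L₀/γ = 270/20.655 = 13.1 m

L ≈ 13.1 m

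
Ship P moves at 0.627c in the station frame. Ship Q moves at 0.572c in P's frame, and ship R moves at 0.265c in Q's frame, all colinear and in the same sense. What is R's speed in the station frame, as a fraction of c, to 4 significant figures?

u ≈ 0.9300c

Compose boost 2: (0.572 + 0.627)/(1 + 0.572×0.627) = 1.199/1.35864 = 0.882498
Compose boost 3: (0.265 + 0.882498)/(1 + 0.265×0.882498) = 1.14750/1.23386 = 0.9300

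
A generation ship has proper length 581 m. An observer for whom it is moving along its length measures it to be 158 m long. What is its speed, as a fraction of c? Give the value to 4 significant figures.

γ = L₀/L = 581/158 = 3.67722
β = √(1 − 1/γ²) = 0.9623

β ≈ 0.9623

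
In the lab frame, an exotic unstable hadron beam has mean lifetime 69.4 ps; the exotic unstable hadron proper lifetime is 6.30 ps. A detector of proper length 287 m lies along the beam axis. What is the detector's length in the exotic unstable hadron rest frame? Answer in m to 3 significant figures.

L ≈ 26.1 m

Time dilation ⇒ γ = Δt/τ₀ = 69.4/6.30 = 11.016
Length contraction: L = L₀/γ = 287/11.016 = 26.1 m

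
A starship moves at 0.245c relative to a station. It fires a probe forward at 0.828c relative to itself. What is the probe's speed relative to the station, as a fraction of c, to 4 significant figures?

u ≈ 0.8920c

Relativistic velocity addition: u = (u' + v)/(1 + u'v/c²)
= (0.828 + 0.245)/(1 + 0.828×0.245) = 1.073/1.20286 = 0.8920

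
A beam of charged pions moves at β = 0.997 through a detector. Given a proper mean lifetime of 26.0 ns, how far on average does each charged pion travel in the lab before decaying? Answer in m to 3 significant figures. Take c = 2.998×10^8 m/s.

d ≈ 100 m

γ = 1/√(1 − 0.997²) = 12.920
Dilated lifetime: Δt = γτ₀ = 12.920 × 26.0 ns = 335.91 ns
d = vΔt = 0.997c × 335.91 ns = 2.9890×10^8 m/s × 3.3591×10^-7 s = 100 m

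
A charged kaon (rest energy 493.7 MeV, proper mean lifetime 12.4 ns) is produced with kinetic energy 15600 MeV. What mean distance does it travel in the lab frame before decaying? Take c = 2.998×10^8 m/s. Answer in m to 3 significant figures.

γ = 1 + K/(m₀c²) = 1 + 15600/493.7 = 32.598
β = √(1 − 1/γ²) = 0.99953
Dilated lifetime: γτ₀ = 32.598 × 12.4 ns = 404.22 ns
d = βc·γτ₀ = 0.99953 × (2.998×10^8 m/s) × 4.0422×10^-7 s = 121 m

d ≈ 121 m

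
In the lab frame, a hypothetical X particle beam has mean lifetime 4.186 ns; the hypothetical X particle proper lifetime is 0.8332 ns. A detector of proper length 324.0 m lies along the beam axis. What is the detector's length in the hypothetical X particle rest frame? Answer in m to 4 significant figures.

Time dilation ⇒ γ = Δt/τ₀ = 4.186/0.8332 = 5.02400
Length contraction: L = L₀/γ = 324.0/5.02400 = 64.49 m

L ≈ 64.49 m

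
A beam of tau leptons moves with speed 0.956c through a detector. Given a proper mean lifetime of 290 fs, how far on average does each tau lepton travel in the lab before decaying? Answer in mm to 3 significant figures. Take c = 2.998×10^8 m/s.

d ≈ 0.283 mm

γ = 1/√(1 − 0.956²) = 3.4087
Dilated lifetime: Δt = γτ₀ = 3.4087 × 290 fs = 988.52 fs
d = vΔt = 0.956c × 988.52 fs = 2.8661×10^8 m/s × 9.8852×10^-13 s = 0.283 mm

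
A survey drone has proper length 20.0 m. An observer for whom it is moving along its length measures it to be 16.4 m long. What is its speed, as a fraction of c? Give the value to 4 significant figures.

β ≈ 0.5724

γ = L₀/L = 20.0/16.4 = 1.21951
β = √(1 − 1/γ²) = 0.5724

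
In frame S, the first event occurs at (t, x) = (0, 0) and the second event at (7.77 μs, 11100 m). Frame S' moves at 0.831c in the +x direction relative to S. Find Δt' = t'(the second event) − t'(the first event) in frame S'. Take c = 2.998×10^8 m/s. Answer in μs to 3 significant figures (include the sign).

Δt' ≈ -41.3 μs

γ = 1/√(1 − 0.831²) = 1.7977
Δt' = γ(Δt − vΔx/c²) = 1.7977 × (7.77 μs − 0.831×11100 m / (2.998×10^8 m/s))
= 1.7977 × (-22.998 μs) = -41.3 μs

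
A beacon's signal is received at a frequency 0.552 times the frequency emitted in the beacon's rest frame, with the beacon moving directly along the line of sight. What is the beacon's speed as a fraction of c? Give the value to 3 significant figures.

β ≈ 0.533

f_obs/f_src = √((1−β)/(1+β)) = 0.552  ⇒  (1−β)/(1+β) = 0.30470
β = |1 − D²|/(1 + D²) = |1 − 0.30470|/(1 + 0.30470) = 0.533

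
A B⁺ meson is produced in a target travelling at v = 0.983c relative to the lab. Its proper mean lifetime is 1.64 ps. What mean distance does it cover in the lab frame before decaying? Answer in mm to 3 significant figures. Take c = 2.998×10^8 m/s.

d ≈ 2.63 mm

γ = 1/√(1 − 0.983²) = 5.4465
Dilated lifetime: Δt = γτ₀ = 5.4465 × 1.64 ps = 8.9322 ps
d = vΔt = 0.983c × 8.9322 ps = 2.9470×10^8 m/s × 8.9322×10^-12 s = 2.63 mm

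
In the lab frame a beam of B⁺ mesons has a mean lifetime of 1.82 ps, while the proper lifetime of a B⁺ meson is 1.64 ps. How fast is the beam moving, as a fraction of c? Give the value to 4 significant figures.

β ≈ 0.4336

γ = Δt/τ₀ = 1.82/1.64 = 1.10976
β = √(1 − 1/γ²) = √(1 − 1/1.10976²) = 0.4336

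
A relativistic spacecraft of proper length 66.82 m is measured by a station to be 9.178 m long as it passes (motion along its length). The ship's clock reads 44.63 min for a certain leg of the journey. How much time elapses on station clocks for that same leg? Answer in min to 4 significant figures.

Length contraction ⇒ γ = L₀/L = 66.82/9.178 = 7.28045
Time dilation: Δt = γτ₀ = 7.28045 × 44.63 min = 324.9 min

Δt ≈ 324.9 min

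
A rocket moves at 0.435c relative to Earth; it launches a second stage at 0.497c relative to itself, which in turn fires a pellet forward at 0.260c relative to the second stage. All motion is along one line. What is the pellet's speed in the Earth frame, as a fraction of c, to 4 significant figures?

Compose boost 2: (0.497 + 0.435)/(1 + 0.497×0.435) = 0.9320/1.21619 = 0.766324
Compose boost 3: (0.260 + 0.766324)/(1 + 0.260×0.766324) = 1.02632/1.19924 = 0.8558

u ≈ 0.8558c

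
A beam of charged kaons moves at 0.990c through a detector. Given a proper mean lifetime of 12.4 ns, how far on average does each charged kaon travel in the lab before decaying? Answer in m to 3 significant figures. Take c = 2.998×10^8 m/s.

γ = 1/√(1 − 0.990²) = 7.0888
Dilated lifetime: Δt = γτ₀ = 7.0888 × 12.4 ns = 87.901 ns
d = vΔt = 0.990c × 87.901 ns = 2.9680×10^8 m/s × 8.7901×10^-8 s = 26.1 m

d ≈ 26.1 m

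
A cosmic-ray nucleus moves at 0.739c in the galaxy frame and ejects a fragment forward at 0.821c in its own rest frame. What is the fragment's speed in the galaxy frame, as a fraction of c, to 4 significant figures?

Compose boost 2: (0.821 + 0.739)/(1 + 0.821×0.739) = 1.560/1.60672 = 0.9709

u ≈ 0.9709c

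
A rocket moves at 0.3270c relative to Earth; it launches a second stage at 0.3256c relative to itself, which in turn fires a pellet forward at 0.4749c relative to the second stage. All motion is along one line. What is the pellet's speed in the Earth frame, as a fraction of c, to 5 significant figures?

Compose boost 2: (0.3256 + 0.3270)/(1 + 0.3256×0.3270) = 0.65260/1.106471 = 0.5898030
Compose boost 3: (0.4749 + 0.5898030)/(1 + 0.4749×0.5898030) = 1.064703/1.280097 = 0.83174

u ≈ 0.83174c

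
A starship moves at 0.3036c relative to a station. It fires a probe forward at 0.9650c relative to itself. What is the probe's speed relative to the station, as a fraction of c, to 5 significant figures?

Relativistic velocity addition: u = (u' + v)/(1 + u'v/c²)
= (0.9650 + 0.3036)/(1 + 0.9650×0.3036) = 1.2686/1.292974 = 0.98115

u ≈ 0.98115c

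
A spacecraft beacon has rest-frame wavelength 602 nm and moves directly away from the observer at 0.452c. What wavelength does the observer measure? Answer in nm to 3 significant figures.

λ_obs ≈ 980 nm

Relativistic Doppler: λ_obs = λ_src √((1+β)/(1−β))
= 602 × √(1.4520/0.54800) = 602 × 1.6278 = 980 nm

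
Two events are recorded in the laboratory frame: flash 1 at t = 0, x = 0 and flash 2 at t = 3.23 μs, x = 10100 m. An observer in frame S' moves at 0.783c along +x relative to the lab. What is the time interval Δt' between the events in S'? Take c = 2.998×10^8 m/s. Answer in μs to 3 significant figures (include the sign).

γ = 1/√(1 − 0.783²) = 1.6077
Δt' = γ(Δt − vΔx/c²) = 1.6077 × (3.23 μs − 0.783×10100 m / (2.998×10^8 m/s))
= 1.6077 × (-23.149 μs) = -37.2 μs

Δt' ≈ -37.2 μs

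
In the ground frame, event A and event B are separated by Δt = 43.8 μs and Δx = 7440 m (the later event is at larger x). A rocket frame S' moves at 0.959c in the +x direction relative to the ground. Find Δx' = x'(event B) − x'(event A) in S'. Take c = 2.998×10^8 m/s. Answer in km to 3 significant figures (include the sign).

Δx' ≈ -18.2 km

γ = 1/√(1 − 0.959²) = 3.5285
Δx' = γ(Δx − vΔt) = 3.5285 × (7440 m − 0.959×(2.998×10^8 m/s)×43.8×10^-6 s)
= 3.5285 × (-5152.9 m) = -18.2 km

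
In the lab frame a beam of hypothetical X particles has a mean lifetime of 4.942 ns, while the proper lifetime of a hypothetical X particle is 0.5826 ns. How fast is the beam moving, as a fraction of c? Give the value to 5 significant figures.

β ≈ 0.99303

γ = Δt/τ₀ = 4.942/0.5826 = 8.482664
β = √(1 − 1/γ²) = √(1 − 1/8.482664²) = 0.99303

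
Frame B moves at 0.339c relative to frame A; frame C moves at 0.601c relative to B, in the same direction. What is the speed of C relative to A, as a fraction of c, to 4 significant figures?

u ≈ 0.7809c

Compose boost 2: (0.601 + 0.339)/(1 + 0.601×0.339) = 0.9400/1.20374 = 0.7809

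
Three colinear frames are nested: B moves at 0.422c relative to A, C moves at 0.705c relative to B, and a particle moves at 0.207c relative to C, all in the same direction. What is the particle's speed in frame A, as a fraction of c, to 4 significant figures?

u ≈ 0.9117c

Compose boost 2: (0.705 + 0.422)/(1 + 0.705×0.422) = 1.127/1.29751 = 0.868587
Compose boost 3: (0.207 + 0.868587)/(1 + 0.207×0.868587) = 1.07559/1.17980 = 0.9117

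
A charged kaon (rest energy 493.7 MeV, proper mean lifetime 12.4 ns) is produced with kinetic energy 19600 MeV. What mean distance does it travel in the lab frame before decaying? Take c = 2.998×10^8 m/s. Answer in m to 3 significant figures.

γ = 1 + K/(m₀c²) = 1 + 19600/493.7 = 40.700
β = √(1 − 1/γ²) = 0.99970
Dilated lifetime: γτ₀ = 40.700 × 12.4 ns = 504.68 ns
d = βc·γτ₀ = 0.99970 × (2.998×10^8 m/s) × 5.0468×10^-7 s = 151 m

d ≈ 151 m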